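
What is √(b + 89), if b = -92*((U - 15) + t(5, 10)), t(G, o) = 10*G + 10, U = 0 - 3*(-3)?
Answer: I*√4879 ≈ 69.85*I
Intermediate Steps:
U = 9 (U = 0 + 9 = 9)
t(G, o) = 10 + 10*G
b = -4968 (b = -92*((9 - 15) + (10 + 10*5)) = -92*(-6 + (10 + 50)) = -92*(-6 + 60) = -92*54 = -4968)
√(b + 89) = √(-4968 + 89) = √(-4879) = I*√4879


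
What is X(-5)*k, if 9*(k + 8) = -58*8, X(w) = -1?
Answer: 536/9 ≈ 59.556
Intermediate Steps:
k = -536/9 (k = -8 + (-58*8)/9 = -8 + (1/9)*(-464) = -8 - 464/9 = -536/9 ≈ -59.556)
X(-5)*k = -1*(-536/9) = 536/9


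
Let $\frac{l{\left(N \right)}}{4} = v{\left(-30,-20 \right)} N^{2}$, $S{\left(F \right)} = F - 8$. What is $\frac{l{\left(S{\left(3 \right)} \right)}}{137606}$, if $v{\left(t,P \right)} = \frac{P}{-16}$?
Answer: $\frac{125}{137606} \approx 0.00090839$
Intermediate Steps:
$S{\left(F \right)} = -8 + F$ ($S{\left(F \right)} = F - 8 = -8 + F$)
$v{\left(t,P \right)} = - \frac{P}{16}$ ($v{\left(t,P \right)} = P \left(- \frac{1}{16}\right) = - \frac{P}{16}$)
$l{\left(N \right)} = 5 N^{2}$ ($l{\left(N \right)} = 4 \left(- \frac{1}{16}\right) \left(-20\right) N^{2} = 4 \frac{5 N^{2}}{4} = 5 N^{2}$)
$\frac{l{\left(S{\left(3 \right)} \right)}}{137606} = \frac{5 \left(-8 + 3\right)^{2}}{137606} = 5 \left(-5\right)^{2} \cdot \frac{1}{137606} = 5 \cdot 25 \cdot \frac{1}{137606} = 125 \cdot \frac{1}{137606} = \frac{125}{137606}$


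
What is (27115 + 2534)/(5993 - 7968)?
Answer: -29649/1975 ≈ -15.012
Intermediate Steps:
(27115 + 2534)/(5993 - 7968) = 29649/(-1975) = 29649*(-1/1975) = -29649/1975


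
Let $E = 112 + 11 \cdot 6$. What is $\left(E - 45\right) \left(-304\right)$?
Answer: $-40432$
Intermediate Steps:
$E = 178$ ($E = 112 + 66 = 178$)
$\left(E - 45\right) \left(-304\right) = \left(178 - 45\right) \left(-304\right) = 133 \left(-304\right) = -40432$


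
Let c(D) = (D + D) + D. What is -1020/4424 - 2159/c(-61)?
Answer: 2341189/202398 ≈ 11.567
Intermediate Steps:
c(D) = 3*D (c(D) = 2*D + D = 3*D)
-1020/4424 - 2159/c(-61) = -1020/4424 - 2159/(3*(-61)) = -1020*1/4424 - 2159/(-183) = -255/1106 - 2159*(-1/183) = -255/1106 + 2159/183 = 2341189/202398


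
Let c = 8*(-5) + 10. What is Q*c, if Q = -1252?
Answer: 37560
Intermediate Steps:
c = -30 (c = -40 + 10 = -30)
Q*c = -1252*(-30) = 37560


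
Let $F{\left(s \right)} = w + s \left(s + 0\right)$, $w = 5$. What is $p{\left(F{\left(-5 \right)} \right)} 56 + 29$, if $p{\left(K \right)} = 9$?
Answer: $533$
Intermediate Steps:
$F{\left(s \right)} = 5 + s^{2}$ ($F{\left(s \right)} = 5 + s \left(s + 0\right) = 5 + s s = 5 + s^{2}$)
$p{\left(F{\left(-5 \right)} \right)} 56 + 29 = 9 \cdot 56 + 29 = 504 + 29 = 533$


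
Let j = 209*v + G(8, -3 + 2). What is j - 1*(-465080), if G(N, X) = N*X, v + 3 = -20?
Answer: 460265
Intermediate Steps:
v = -23 (v = -3 - 20 = -23)
j = -4815 (j = 209*(-23) + 8*(-3 + 2) = -4807 + 8*(-1) = -4807 - 8 = -4815)
j - 1*(-465080) = -4815 - 1*(-465080) = -4815 + 465080 = 460265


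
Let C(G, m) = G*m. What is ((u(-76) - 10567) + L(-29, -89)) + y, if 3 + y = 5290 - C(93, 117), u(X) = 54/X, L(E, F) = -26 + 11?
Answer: -614715/38 ≈ -16177.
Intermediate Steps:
L(E, F) = -15
y = -5594 (y = -3 + (5290 - 93*117) = -3 + (5290 - 1*10881) = -3 + (5290 - 10881) = -3 - 5591 = -5594)
((u(-76) - 10567) + L(-29, -89)) + y = ((54/(-76) - 10567) - 15) - 5594 = ((54*(-1/76) - 10567) - 15) - 5594 = ((-27/38 - 10567) - 15) - 5594 = (-401573/38 - 15) - 5594 = -402143/38 - 5594 = -614715/38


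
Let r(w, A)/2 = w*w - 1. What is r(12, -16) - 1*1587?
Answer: -1301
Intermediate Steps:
r(w, A) = -2 + 2*w² (r(w, A) = 2*(w*w - 1) = 2*(w² - 1) = 2*(-1 + w²) = -2 + 2*w²)
r(12, -16) - 1*1587 = (-2 + 2*12²) - 1*1587 = (-2 + 2*144) - 1587 = (-2 + 288) - 1587 = 286 - 1587 = -1301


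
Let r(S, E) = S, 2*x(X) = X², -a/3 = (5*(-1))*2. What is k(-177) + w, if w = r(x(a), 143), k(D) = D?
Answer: 273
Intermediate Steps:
a = 30 (a = -3*5*(-1)*2 = -(-15)*2 = -3*(-10) = 30)
x(X) = X²/2
w = 450 (w = (½)*30² = (½)*900 = 450)
k(-177) + w = -177 + 450 = 273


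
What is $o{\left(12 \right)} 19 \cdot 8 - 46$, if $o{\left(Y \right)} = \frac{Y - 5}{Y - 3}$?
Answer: $\frac{650}{9} \approx 72.222$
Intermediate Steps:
$o{\left(Y \right)} = \frac{-5 + Y}{-3 + Y}$
$o{\left(12 \right)} 19 \cdot 8 - 46 = \frac{-5 + 12}{-3 + 12} \cdot 19 \cdot 8 - 46 = \frac{1}{9} \cdot 7 \cdot 152 - 46 = \frac{7}{9} \cdot 152 - 46 = \frac{1064}{9} - 46 = \frac{650}{9}$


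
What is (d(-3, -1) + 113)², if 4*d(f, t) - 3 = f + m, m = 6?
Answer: 52441/4 ≈ 13110.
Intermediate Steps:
d(f, t) = 9/4 + f/4 (d(f, t) = ¾ + (f + 6)/4 = ¾ + (6 + f)/4 = ¾ + (3/2 + f/4) = 9/4 + f/4)
(d(-3, -1) + 113)² = ((9/4 + (¼)*(-3)) + 113)² = ((9/4 - ¾) + 113)² = (3/2 + 113)² = (229/2)² = 52441/4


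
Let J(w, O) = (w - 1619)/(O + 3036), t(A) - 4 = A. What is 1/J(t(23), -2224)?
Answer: -203/398 ≈ -0.51005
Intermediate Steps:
t(A) = 4 + A
J(w, O) = (-1619 + w)/(3036 + O)
1/J(t(23), -2224) = 1/((-1619 + (4 + 23))/(3036 - 2224)) = 1/((-1619 + 27)/812) = 1/((1/812)*(-1592)) = 1/(-398/203) = -203/398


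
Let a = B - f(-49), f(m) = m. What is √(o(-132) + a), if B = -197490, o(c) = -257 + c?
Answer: I*√197830 ≈ 444.78*I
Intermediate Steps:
a = -197441 (a = -197490 - 1*(-49) = -197490 + 49 = -197441)
√(o(-132) + a) = √((-257 - 132) - 197441) = √(-389 - 197441) = √(-197830) = I*√197830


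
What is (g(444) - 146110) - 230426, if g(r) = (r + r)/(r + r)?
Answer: -376535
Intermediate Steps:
g(r) = 1 (g(r) = (2*r)/((2*r)) = (2*r)*(1/(2*r)) = 1)
(g(444) - 146110) - 230426 = (1 - 146110) - 230426 = -146109 - 230426 = -376535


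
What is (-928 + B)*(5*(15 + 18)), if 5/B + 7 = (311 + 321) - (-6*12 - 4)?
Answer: -107336295/701 ≈ -1.5312e+5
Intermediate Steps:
B = 5/701 (B = 5/(-7 + ((311 + 321) - (-6*12 - 4))) = 5/(-7 + (632 - (-72 - 4))) = 5/(-7 + (632 - 1*(-76))) = 5/(-7 + (632 + 76)) = 5/(-7 + 708) = 5/701 ≈ 0.0071327)
(-928 + B)*(5*(15 + 18)) = (-928 + 5/701)*(5*(15 + 18)) = -3252615*33/701 = -650523/701*165 = -107336295/701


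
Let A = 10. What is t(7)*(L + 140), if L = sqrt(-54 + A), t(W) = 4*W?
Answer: 3920 + 56*I*sqrt(11) ≈ 3920.0 + 185.73*I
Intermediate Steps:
L = 2*I*sqrt(11) (L = sqrt(-54 + 10) = sqrt(-44) = 2*I*sqrt(11) ≈ 6.6332*I)
t(7)*(L + 140) = (4*7)*(2*I*sqrt(11) + 140) = 28*(140 + 2*I*sqrt(11)) = 3920 + 56*I*sqrt(11)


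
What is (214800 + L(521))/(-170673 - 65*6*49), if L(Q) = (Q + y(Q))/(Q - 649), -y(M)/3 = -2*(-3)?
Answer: -27493897/24292224 ≈ -1.1318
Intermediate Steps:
y(M) = -18 (y(M) = -(-6)*(-3) = -3*6 = -18)
L(Q) = (-18 + Q)/(-649 + Q) (L(Q) = (Q - 18)/(Q - 649) = (-18 + Q)/(-649 + Q))
(214800 + L(521))/(-170673 - 65*6*49) = (214800 + (-18 + 521)/(-649 + 521))/(-170673 - 65*6*49) = (214800 + 503/(-128))/(-170673 - 390*49) = (214800 - 1/128*503)/(-170673 - 19110) = (214800 - 503/128)/(-189783) = (27493897/128)*(-1/189783) = -27493897/24292224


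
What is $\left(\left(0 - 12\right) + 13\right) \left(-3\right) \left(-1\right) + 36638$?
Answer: $36641$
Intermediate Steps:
$\left(\left(0 - 12\right) + 13\right) \left(-3\right) \left(-1\right) + 36638 = \left(-12 + 13\right) \left(-3\right) \left(-1\right) + 36638 = 1 \left(-3\right) \left(-1\right) + 36638 = \left(-3\right) \left(-1\right) + 36638 = 3 + 36638 = 36641$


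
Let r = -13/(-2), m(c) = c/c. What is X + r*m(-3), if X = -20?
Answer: -27/2 ≈ -13.500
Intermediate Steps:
m(c) = 1
r = 13/2 (r = -13*(-1/2) = 13/2 ≈ 6.5000)
X + r*m(-3) = -20 + (13/2)*1 = -20 + 13/2 = -27/2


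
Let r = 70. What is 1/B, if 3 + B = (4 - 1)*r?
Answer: 1/207 ≈ 0.0048309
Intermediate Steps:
B = 207 (B = -3 + (4 - 1)*70 = -3 + 3*70 = -3 + 210 = 207)
1/B = 1/207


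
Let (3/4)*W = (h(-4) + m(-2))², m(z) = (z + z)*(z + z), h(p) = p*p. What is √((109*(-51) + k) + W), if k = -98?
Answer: 5*I*√1545/3 ≈ 65.511*I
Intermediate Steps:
h(p) = p²
m(z) = 4*z² (m(z) = (2*z)*(2*z) = 4*z²)
W = 4096/3 (W = 4*((-4)² + 4*(-2)²)²/3 = 4*(16 + 4*4)²/3 = 4*(16 + 16)²/3 = (4/3)*32² = (4/3)*1024 = 4096/3 ≈ 1365.3)
√((109*(-51) + k) + W) = √((109*(-51) - 98) + 4096/3) = √((-5559 - 98) + 4096/3) = √(-5657 + 4096/3) = √(-12875/3) = 5*I*√1545/3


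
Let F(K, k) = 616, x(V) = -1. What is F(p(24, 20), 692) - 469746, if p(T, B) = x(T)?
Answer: -469130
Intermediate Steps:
p(T, B) = -1
F(p(24, 20), 692) - 469746 = 616 - 469746 = -469130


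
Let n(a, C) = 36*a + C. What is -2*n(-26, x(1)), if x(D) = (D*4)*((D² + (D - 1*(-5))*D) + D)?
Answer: 1808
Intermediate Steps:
x(D) = 4*D*(D + D² + D*(5 + D)) (x(D) = (4*D)*((D² + (D + 5)*D) + D) = (4*D)*((D² + (5 + D)*D) + D) = (4*D)*((D² + D*(5 + D)) + D) = (4*D)*(D + D² + D*(5 + D)) = 4*D*(D + D² + D*(5 + D)))
n(a, C) = C + 36*a
-2*n(-26, x(1)) = -2*(8*1²*(3 + 1) + 36*(-26)) = -2*(8*1*4 - 936) = -2*(32 - 936) = -2*(-904) = 1808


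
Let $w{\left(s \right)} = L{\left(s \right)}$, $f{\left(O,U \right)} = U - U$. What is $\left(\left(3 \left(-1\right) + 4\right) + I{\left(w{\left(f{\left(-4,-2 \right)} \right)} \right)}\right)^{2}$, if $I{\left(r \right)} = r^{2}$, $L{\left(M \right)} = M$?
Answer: $1$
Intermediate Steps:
$f{\left(O,U \right)} = 0$
$w{\left(s \right)} = s$
$\left(\left(3 \left(-1\right) + 4\right) + I{\left(w{\left(f{\left(-4,-2 \right)} \right)} \right)}\right)^{2} = \left(\left(3 \left(-1\right) + 4\right) + 0^{2}\right)^{2} = \left(\left(-3 + 4\right) + 0\right)^{2} = \left(1 + 0\right)^{2} = 1^{2} = 1$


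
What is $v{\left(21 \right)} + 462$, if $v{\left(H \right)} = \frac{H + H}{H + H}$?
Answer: $463$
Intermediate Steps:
$v{\left(H \right)} = 1$ ($v{\left(H \right)} = \frac{2 H}{2 H} = 2 H \frac{1}{2 H} = 1$)
$v{\left(21 \right)} + 462 = 1 + 462 = 463$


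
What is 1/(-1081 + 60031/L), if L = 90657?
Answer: -90657/97940186 ≈ -0.00092564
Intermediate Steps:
1/(-1081 + 60031/L) = 1/(-1081 + 60031/90657) = 1/(-97940186/90657) = -90657/97940186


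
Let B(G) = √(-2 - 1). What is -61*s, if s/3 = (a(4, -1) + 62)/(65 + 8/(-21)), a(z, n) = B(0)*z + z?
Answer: -253638/1357 - 15372*I*√3/1357 ≈ -186.91 - 19.621*I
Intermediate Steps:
B(G) = I*√3 (B(G) = √(-3) = I*√3)
a(z, n) = z + I*z*√3 (a(z, n) = (I*√3)*z + z = I*z*√3 + z = z + I*z*√3)
s = 4158/1357 + 252*I*√3/1357 (s = 3*((4*(1 + I*√3) + 62)/(65 + 8/(-21))) = 3*(((4 + 4*I*√3) + 62)/(65 + 8*(-1/21))) = 3*((66 + 4*I*√3)/(65 - 8/21)) = 3*((66 + 4*I*√3)/(1357/21)) = 3*((66 + 4*I*√3)*(21/1357)) = 3*(1386/1357 + 84*I*√3/1357) = 4158/1357 + 252*I*√3/1357 ≈ 3.0641 + 0.32165*I)
-61*s = -61*(4158/1357 + 252*I*√3/1357) = -253638/1357 - 15372*I*√3/1357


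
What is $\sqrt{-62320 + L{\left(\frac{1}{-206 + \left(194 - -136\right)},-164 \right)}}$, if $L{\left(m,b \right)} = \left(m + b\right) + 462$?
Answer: $\frac{i \sqrt{238412537}}{62} \approx 249.04 i$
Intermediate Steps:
$L{\left(m,b \right)} = 462 + b + m$ ($L{\left(m,b \right)} = \left(b + m\right) + 462 = 462 + b + m$)
$\sqrt{-62320 + L{\left(\frac{1}{-206 + \left(194 - -136\right)},-164 \right)}} = \sqrt{-62320 + \left(462 - 164 + \frac{1}{-206 + \left(194 - -136\right)}\right)} = \sqrt{-62320 + \left(462 - 164 + \frac{1}{-206 + \left(194 + 136\right)}\right)} = \sqrt{-62320 + \left(462 - 164 + \frac{1}{-206 + 330}\right)} = \sqrt{-62320 + \left(462 - 164 + \frac{1}{124}\right)} = \sqrt{-62320 + \frac{36953}{124}} = \sqrt{- \frac{7690727}{124}} = \frac{i \sqrt{238412537}}{62}$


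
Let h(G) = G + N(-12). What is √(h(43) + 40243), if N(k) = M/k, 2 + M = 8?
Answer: √161142/2 ≈ 200.71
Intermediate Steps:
M = 6 (M = -2 + 8 = 6)
N(k) = 6/k
h(G) = -½ + G (h(G) = G + 6/(-12) = G + 6*(-1/12) = G - ½ = -½ + G)
√(h(43) + 40243) = √((-½ + 43) + 40243) = √(85/2 + 40243) = √(80571/2) = √161142/2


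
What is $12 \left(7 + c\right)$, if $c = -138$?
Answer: $-1572$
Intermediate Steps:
$12 \left(7 + c\right) = 12 \left(7 - 138\right) = 12 \left(-131\right) = -1572$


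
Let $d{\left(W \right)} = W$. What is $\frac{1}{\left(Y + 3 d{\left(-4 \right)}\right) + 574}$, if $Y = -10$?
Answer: $\frac{1}{552} \approx 0.0018116$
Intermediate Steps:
$\frac{1}{\left(Y + 3 d{\left(-4 \right)}\right) + 574} = \frac{1}{\left(-10 + 3 \left(-4\right)\right) + 574} = \frac{1}{\left(-10 - 12\right) + 574} = \frac{1}{-22 + 574} = \frac{1}{552}$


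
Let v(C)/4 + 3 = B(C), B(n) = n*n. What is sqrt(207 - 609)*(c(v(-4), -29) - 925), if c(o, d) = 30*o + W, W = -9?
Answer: 626*I*sqrt(402) ≈ 12551.0*I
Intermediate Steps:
B(n) = n**2
v(C) = -12 + 4*C**2
c(o, d) = -9 + 30*o (c(o, d) = 30*o - 9 = -9 + 30*o)
sqrt(207 - 609)*(c(v(-4), -29) - 925) = sqrt(207 - 609)*((-9 + 30*(-12 + 4*(-4)**2)) - 925) = sqrt(-402)*((-9 + 30*(-12 + 4*16)) - 925) = (I*sqrt(402))*((-9 + 30*(-12 + 64)) - 925) = (I*sqrt(402))*((-9 + 30*52) - 925) = (I*sqrt(402))*((-9 + 1560) - 925) = (I*sqrt(402))*(1551 - 925) = (I*sqrt(402))*626 = 626*I*sqrt(402)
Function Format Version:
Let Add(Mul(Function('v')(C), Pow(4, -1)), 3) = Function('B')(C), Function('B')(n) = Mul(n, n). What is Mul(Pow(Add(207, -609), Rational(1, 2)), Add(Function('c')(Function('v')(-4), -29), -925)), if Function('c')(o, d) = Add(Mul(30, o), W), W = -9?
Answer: Mul(626, I, Pow(402, Rational(1, 2))) ≈ Mul(12551., I)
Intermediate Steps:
Function('B')(n) = Pow(n, 2)
Function('v')(C) = Add(-12, Mul(4, Pow(C, 2)))
Function('c')(o, d) = Add(-9, Mul(30, o)) (Function('c')(o, d) = Add(Mul(30, o), -9) = Add(-9, Mul(30, o)))
Mul(Pow(Add(207, -609), Rational(1, 2)), Add(Function('c')(Function('v')(-4), -29), -925)) = Mul(Pow(Add(207, -609), Rational(1, 2)), Add(Add(-9, Mul(30, Add(-12, Mul(4, Pow(-4, 2))))), -925)) = Mul(Pow(-402, Rational(1, 2)), Add(Add(-9, Mul(30, Add(-12, Mul(4, 16)))), -925)) = Mul(Mul(I, Pow(402, Rational(1, 2))), Add(Add(-9, Mul(30, Add(-12, 64))), -925)) = Mul(Mul(I, Pow(402, Rational(1, 2))), Add(Add(-9, Mul(30, 52)), -925)) = Mul(Mul(I, Pow(402, Rational(1, 2))), Add(Add(-9, 1560), -925)) = Mul(Mul(I, Pow(402, Rational(1, 2))), Add(1551, -925)) = Mul(Mul(I, Pow(402, Rational(1, 2))), 626) = Mul(626, I, Pow(402, Rational(1, 2)))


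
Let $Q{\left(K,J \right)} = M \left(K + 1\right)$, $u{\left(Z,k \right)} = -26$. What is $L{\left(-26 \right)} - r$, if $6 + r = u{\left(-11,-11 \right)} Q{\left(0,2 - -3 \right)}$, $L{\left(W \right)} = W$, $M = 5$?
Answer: $110$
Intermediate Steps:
$Q{\left(K,J \right)} = 5 + 5 K$ ($Q{\left(K,J \right)} = 5 \left(K + 1\right) = 5 \left(1 + K\right) = 5 + 5 K$)
$r = -136$ ($r = -6 - 26 \left(5 + 5 \cdot 0\right) = -6 - 26 \left(5 + 0\right) = -6 - 130 = -136$)
$L{\left(-26 \right)} - r = -26 - -136 = -26 + 136 = 110$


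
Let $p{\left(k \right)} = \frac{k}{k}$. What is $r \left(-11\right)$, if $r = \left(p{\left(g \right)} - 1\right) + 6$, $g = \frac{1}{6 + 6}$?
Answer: $-66$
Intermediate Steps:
$g = \frac{1}{12} \approx 0.083333$
$p{\left(k \right)} = 1$
$r = 6$ ($r = \left(1 - 1\right) + 6 = 0 + 6 = 6$)
$r \left(-11\right) = 6 \left(-11\right) = -66$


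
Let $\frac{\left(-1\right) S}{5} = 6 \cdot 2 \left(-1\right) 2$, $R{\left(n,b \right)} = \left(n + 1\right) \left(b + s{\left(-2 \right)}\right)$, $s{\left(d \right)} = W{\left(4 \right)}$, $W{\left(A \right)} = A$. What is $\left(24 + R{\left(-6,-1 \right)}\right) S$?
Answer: $1080$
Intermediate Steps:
$s{\left(d \right)} = 4$
$R{\left(n,b \right)} = \left(1 + n\right) \left(4 + b\right)$ ($R{\left(n,b \right)} = \left(n + 1\right) \left(b + 4\right) = \left(1 + n\right) \left(4 + b\right)$)
$S = 120$ ($S = - 5 \cdot 6 \cdot 2 \left(-1\right) 2 = - 5 \cdot 6 \left(-2\right) 2 = - 5 \left(\left(-12\right) 2\right) = \left(-5\right) \left(-24\right) = 120$)
$\left(24 + R{\left(-6,-1 \right)}\right) S = \left(24 + \left(4 - 1 + 4 \left(-6\right) - -6\right)\right) 120 = \left(24 + \left(4 - 1 - 24 + 6\right)\right) 120 = \left(24 - 15\right) 120 = 9 \cdot 120 = 1080$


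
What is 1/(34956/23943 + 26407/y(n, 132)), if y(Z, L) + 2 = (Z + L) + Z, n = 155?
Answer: 3511640/215881147 ≈ 0.016267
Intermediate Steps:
y(Z, L) = -2 + L + 2*Z (y(Z, L) = -2 + ((Z + L) + Z) = -2 + ((L + Z) + Z) = -2 + (L + 2*Z) = -2 + L + 2*Z)
1/(34956/23943 + 26407/y(n, 132)) = 1/(34956/23943 + 26407/(-2 + 132 + 2*155)) = 1/(34956*(1/23943) + 26407/(-2 + 132 + 310)) = 1/(11652/7981 + 26407/440) = 1/(215881147/3511640) = 3511640/215881147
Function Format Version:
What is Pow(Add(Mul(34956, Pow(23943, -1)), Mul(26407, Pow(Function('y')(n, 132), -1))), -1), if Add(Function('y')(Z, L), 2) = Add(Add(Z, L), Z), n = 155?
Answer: Rational(3511640, 215881147) ≈ 0.016267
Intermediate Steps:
Function('y')(Z, L) = Add(-2, L, Mul(2, Z)) (Function('y')(Z, L) = Add(-2, Add(Add(Z, L), Z)) = Add(-2, Add(Add(L, Z), Z)) = Add(-2, Add(L, Mul(2, Z))) = Add(-2, L, Mul(2, Z)))
Pow(Add(Mul(34956, Pow(23943, -1)), Mul(26407, Pow(Function('y')(n, 132), -1))), -1) = Pow(Add(Mul(34956, Pow(23943, -1)), Mul(26407, Pow(Add(-2, 132, Mul(2, 155)), -1))), -1) = Pow(Add(Mul(34956, Rational(1, 23943)), Mul(26407, Pow(Add(-2, 132, 310), -1))), -1) = Pow(Add(Rational(11652, 7981), Mul(26407, Pow(440, -1))), -1) = Pow(Add(Rational(11652, 7981), Mul(26407, Rational(1, 440))), -1) = Pow(Add(Rational(11652, 7981), Rational(26407, 440)), -1) = Pow(Rational(215881147, 3511640), -1) = Rational(3511640, 215881147)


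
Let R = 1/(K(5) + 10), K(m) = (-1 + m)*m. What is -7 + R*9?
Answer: -67/10 ≈ -6.7000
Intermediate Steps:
K(m) = m*(-1 + m)
R = 1/30 (R = 1/(5*(-1 + 5) + 10) = 1/(5*4 + 10) = 1/(20 + 10) = 1/30 ≈ 0.033333)
-7 + R*9 = -7 + (1/30)*9 = -7 + 3/10 = -67/10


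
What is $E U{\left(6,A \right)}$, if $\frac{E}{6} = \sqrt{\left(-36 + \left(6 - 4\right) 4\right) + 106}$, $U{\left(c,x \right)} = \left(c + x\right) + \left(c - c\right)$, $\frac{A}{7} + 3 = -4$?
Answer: $- 258 \sqrt{78} \approx -2278.6$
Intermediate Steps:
$A = -49$ ($A = -21 + 7 \left(-4\right) = -21 - 28 = -49$)
$U{\left(c,x \right)} = c + x$ ($U{\left(c,x \right)} = \left(c + x\right) + 0 = c + x$)
$E = 6 \sqrt{78}$ ($E = 6 \sqrt{\left(-36 + \left(6 - 4\right) 4\right) + 106} = 6 \sqrt{\left(-36 + 2 \cdot 4\right) + 106} = 6 \sqrt{\left(-36 + 8\right) + 106} = 6 \sqrt{-28 + 106} = 6 \sqrt{78} \approx 52.991$)
$E U{\left(6,A \right)} = 6 \sqrt{78} \left(6 - 49\right) = 6 \sqrt{78} \left(-43\right) = - 258 \sqrt{78}$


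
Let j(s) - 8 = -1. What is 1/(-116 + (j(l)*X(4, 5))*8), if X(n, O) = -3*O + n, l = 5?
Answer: -1/732 ≈ -0.0013661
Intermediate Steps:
X(n, O) = n - 3*O
j(s) = 7 (j(s) = 8 - 1 = 7)
1/(-116 + (j(l)*X(4, 5))*8) = 1/(-116 + (7*(4 - 3*5))*8) = 1/(-116 + (7*(4 - 15))*8) = 1/(-116 + (7*(-11))*8) = 1/(-116 - 77*8) = 1/(-116 - 616) = 1/(-732) = -1/732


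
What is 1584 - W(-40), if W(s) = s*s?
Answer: -16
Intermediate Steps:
W(s) = s**2
1584 - W(-40) = 1584 - 1*(-40)**2 = 1584 - 1*1600 = 1584 - 1600 = -16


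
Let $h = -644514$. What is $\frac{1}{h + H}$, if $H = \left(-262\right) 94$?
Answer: $- \frac{1}{669142} \approx -1.4945 \cdot 10^{-6}$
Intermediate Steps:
$H = -24628$
$\frac{1}{h + H} = \frac{1}{-644514 - 24628} = \frac{1}{-669142} = - \frac{1}{669142}$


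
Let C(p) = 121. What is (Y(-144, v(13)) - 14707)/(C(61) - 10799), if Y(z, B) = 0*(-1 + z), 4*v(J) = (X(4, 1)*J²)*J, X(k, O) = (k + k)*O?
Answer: 14707/10678 ≈ 1.3773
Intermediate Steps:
X(k, O) = 2*O*k (X(k, O) = (2*k)*O = 2*O*k)
v(J) = 2*J³ (v(J) = (((2*1*4)*J²)*J)/4 = ((8*J²)*J)/4 = (8*J³)/4 = 2*J³)
Y(z, B) = 0
(Y(-144, v(13)) - 14707)/(C(61) - 10799) = (0 - 14707)/(121 - 10799) = -14707/(-10678) = -14707*(-1/10678) = 14707/10678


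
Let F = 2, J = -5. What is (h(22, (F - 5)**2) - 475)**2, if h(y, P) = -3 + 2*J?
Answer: 238144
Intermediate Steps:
h(y, P) = -13 (h(y, P) = -3 + 2*(-5) = -3 - 10 = -13)
(h(22, (F - 5)**2) - 475)**2 = (-13 - 475)**2 = (-488)**2 = 238144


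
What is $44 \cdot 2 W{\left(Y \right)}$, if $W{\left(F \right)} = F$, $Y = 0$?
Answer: $0$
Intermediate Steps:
$44 \cdot 2 W{\left(Y \right)} = 44 \cdot 2 \cdot 0 = 88 \cdot 0 = 0$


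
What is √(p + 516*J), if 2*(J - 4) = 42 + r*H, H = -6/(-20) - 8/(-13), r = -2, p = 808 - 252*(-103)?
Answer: √165584770/65 ≈ 197.97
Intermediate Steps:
p = 26764 (p = 808 + 25956 = 26764)
H = 119/130 (H = -6*(-1/20) - 8*(-1/13) = 3/10 + 8/13 = 119/130 ≈ 0.91538)
J = 3131/130 (J = 4 + (42 - 2*119/130)/2 = 4 + (42 - 119/65)/2 = 4 + (½)*(2611/65) = 4 + 2611/130 = 3131/130 ≈ 24.085)
√(p + 516*J) = √(26764 + 516*(3131/130)) = √(26764 + 807798/65) = √(2547458/65) = √165584770/65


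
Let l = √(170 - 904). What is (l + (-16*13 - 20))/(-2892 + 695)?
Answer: 228/2197 - I*√734/2197 ≈ 0.10378 - 0.012332*I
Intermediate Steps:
l = I*√734 (l = √(-734) = I*√734 ≈ 27.092*I)
(l + (-16*13 - 20))/(-2892 + 695) = (I*√734 + (-16*13 - 20))/(-2892 + 695) = (I*√734 + (-208 - 20))/(-2197) = (I*√734 - 228)*(-1/2197) = (-228 + I*√734)*(-1/2197) = 228/2197 - I*√734/2197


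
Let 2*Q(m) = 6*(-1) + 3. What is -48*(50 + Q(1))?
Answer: -2328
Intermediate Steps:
Q(m) = -3/2 (Q(m) = (6*(-1) + 3)/2 = (-6 + 3)/2 = (½)*(-3) = -3/2)
-48*(50 + Q(1)) = -48*(50 - 3/2) = -48*97/2 = -2328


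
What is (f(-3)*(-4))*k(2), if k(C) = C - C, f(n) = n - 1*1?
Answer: 0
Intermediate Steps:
f(n) = -1 + n (f(n) = n - 1 = -1 + n)
k(C) = 0
(f(-3)*(-4))*k(2) = ((-1 - 3)*(-4))*0 = -4*(-4)*0 = 16*0 = 0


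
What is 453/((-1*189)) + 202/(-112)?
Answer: -2117/504 ≈ -4.2004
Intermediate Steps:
453/((-1*189)) + 202/(-112) = 453/(-189) + 202*(-1/112) = 453*(-1/189) - 101/56 = -151/63 - 101/56 = -2117/504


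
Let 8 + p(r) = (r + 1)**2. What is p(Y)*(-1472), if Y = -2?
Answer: 10304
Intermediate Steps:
p(r) = -8 + (1 + r)**2 (p(r) = -8 + (r + 1)**2 = -8 + (1 + r)**2)
p(Y)*(-1472) = (-8 + (1 - 2)**2)*(-1472) = (-8 + (-1)**2)*(-1472) = (-8 + 1)*(-1472) = -7*(-1472) = 10304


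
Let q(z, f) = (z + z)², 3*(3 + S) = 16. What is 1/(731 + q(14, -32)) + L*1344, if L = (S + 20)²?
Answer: 1015591361/1515 ≈ 6.7036e+5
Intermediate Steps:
S = 7/3 (S = -3 + (⅓)*16 = -3 + 16/3 = 7/3 ≈ 2.3333)
L = 4489/9 (L = (7/3 + 20)² = (67/3)² = 4489/9 ≈ 498.78)
q(z, f) = 4*z² (q(z, f) = (2*z)² = 4*z²)
1/(731 + q(14, -32)) + L*1344 = 1/(731 + 4*14²) + (4489/9)*1344 = 1/(731 + 4*196) + 2011072/3 = 1/(731 + 784) + 2011072/3 = 1/1515 + 2011072/3 = 1015591361/1515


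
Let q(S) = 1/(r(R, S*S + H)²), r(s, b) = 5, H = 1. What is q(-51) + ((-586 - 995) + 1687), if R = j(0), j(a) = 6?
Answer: 2651/25 ≈ 106.04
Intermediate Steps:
R = 6
q(S) = 1/25 (q(S) = 1/(5²) = 1/25)
q(-51) + ((-586 - 995) + 1687) = 1/25 + ((-586 - 995) + 1687) = 1/25 + (-1581 + 1687) = 1/25 + 106 = 2651/25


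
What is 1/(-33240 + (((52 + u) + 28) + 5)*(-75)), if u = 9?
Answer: -1/40290 ≈ -2.4820e-5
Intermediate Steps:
1/(-33240 + (((52 + u) + 28) + 5)*(-75)) = 1/(-33240 + (((52 + 9) + 28) + 5)*(-75)) = 1/(-33240 + ((61 + 28) + 5)*(-75)) = 1/(-33240 + (89 + 5)*(-75)) = 1/(-33240 + 94*(-75)) = 1/(-33240 - 7050) = 1/(-40290) = -1/40290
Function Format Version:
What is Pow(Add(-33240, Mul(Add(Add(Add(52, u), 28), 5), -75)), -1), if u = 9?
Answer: Rational(-1, 40290) ≈ -2.4820e-5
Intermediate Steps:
Pow(Add(-33240, Mul(Add(Add(Add(52, u), 28), 5), -75)), -1) = Pow(Add(-33240, Mul(Add(Add(Add(52, 9), 28), 5), -75)), -1) = Pow(Add(-33240, Mul(Add(Add(61, 28), 5), -75)), -1) = Pow(Add(-33240, Mul(Add(89, 5), -75)), -1) = Pow(Add(-33240, Mul(94, -75)), -1) = Pow(Add(-33240, -7050), -1) = Pow(-40290, -1) = Rational(-1, 40290)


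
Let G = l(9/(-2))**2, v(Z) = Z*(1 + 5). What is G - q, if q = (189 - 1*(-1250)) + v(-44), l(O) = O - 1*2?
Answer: -4531/4 ≈ -1132.8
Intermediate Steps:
l(O) = -2 + O (l(O) = O - 2 = -2 + O)
v(Z) = 6*Z (v(Z) = Z*6 = 6*Z)
G = 169/4 (G = (-2 + 9/(-2))**2 = (-2 + 9*(-1/2))**2 = (-2 - 9/2)**2 = (-13/2)**2 = 169/4 ≈ 42.250)
q = 1175 (q = (189 - 1*(-1250)) + 6*(-44) = (189 + 1250) - 264 = 1439 - 264 = 1175)
G - q = 169/4 - 1*1175 = 169/4 - 1175 = -4531/4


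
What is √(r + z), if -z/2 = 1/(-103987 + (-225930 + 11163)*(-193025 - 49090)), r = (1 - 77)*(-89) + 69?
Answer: 2*√9542953886524225483171/2363554919 ≈ 82.662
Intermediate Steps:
r = 6833 (r = -76*(-89) + 69 = 6764 + 69 = 6833)
z = -1/25999104109 (z = -2/(-103987 + (-225930 + 11163)*(-193025 - 49090)) = -2/(-103987 - 214767*(-242115)) = -2/(-103987 + 51998312205) = -2/51998208218 = -2*1/51998208218 = -1/25999104109 ≈ -3.8463e-11)
√(r + z) = √(6833 - 1/25999104109) = √(177651878376796/25999104109) = 2*√9542953886524225483171/2363554919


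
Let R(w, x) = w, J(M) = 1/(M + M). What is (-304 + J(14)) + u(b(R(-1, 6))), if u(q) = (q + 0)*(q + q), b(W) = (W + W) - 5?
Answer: -5767/28 ≈ -205.96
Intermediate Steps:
J(M) = 1/(2*M)
b(W) = -5 + 2*W (b(W) = 2*W - 5 = -5 + 2*W)
u(q) = 2*q**2 (u(q) = q*(2*q) = 2*q**2)
(-304 + J(14)) + u(b(R(-1, 6))) = (-304 + (1/2)/14) + 2*(-5 + 2*(-1))**2 = (-304 + (1/2)*(1/14)) + 2*(-5 - 2)**2 = (-304 + 1/28) + 2*(-7)**2 = -8511/28 + 2*49 = -8511/28 + 98 = -5767/28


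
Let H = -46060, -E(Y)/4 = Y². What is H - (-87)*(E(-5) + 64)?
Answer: -49192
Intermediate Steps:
E(Y) = -4*Y²
H - (-87)*(E(-5) + 64) = -46060 - (-87)*(-4*(-5)² + 64) = -46060 - (-87)*(-4*25 + 64) = -46060 - (-87)*(-100 + 64) = -46060 - (-87)*(-36) = -46060 - 1*3132 = -46060 - 3132 = -49192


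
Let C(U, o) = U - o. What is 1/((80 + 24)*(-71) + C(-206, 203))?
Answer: -1/7793 ≈ -0.00012832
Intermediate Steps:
1/((80 + 24)*(-71) + C(-206, 203)) = 1/((80 + 24)*(-71) + (-206 - 1*203)) = 1/(104*(-71) + (-206 - 203)) = 1/(-7384 - 409) = 1/(-7793) = -1/7793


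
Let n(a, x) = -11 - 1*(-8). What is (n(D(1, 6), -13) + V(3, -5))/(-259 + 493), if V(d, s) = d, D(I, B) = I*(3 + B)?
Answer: 0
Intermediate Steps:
n(a, x) = -3 (n(a, x) = -11 + 8 = -3)
(n(D(1, 6), -13) + V(3, -5))/(-259 + 493) = (-3 + 3)/(-259 + 493) = 0/234 = 0*(1/234) = 0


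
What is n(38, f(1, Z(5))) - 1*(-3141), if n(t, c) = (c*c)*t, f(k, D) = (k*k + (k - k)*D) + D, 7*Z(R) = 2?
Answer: 156987/49 ≈ 3203.8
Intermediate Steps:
Z(R) = 2/7 (Z(R) = (⅐)*2 = 2/7)
f(k, D) = D + k² (f(k, D) = (k² + 0*D) + D = (k² + 0) + D = k² + D = D + k²)
n(t, c) = t*c² (n(t, c) = c²*t = t*c²)
n(38, f(1, Z(5))) - 1*(-3141) = 38*(2/7 + 1²)² - 1*(-3141) = 38*(2/7 + 1)² + 3141 = 38*(9/7)² + 3141 = 38*(81/49) + 3141 = 3078/49 + 3141 = 156987/49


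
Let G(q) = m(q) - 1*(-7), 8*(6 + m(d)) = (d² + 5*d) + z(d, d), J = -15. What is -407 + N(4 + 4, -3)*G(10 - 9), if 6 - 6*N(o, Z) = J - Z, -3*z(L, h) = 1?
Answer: -3215/8 ≈ -401.88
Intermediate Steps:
z(L, h) = -⅓ (z(L, h) = -⅓*1 = -⅓)
m(d) = -145/24 + d²/8 + 5*d/8 (m(d) = -6 + ((d² + 5*d) - ⅓)/8 = -6 + (-⅓ + d² + 5*d)/8 = -6 + (-1/24 + d²/8 + 5*d/8) = -145/24 + d²/8 + 5*d/8)
N(o, Z) = 7/2 + Z/6 (N(o, Z) = 1 - (-15 - Z)/6 = 1 + (5/2 + Z/6) = 7/2 + Z/6)
G(q) = 23/24 + q²/8 + 5*q/8 (G(q) = (-145/24 + q²/8 + 5*q/8) - 1*(-7) = (-145/24 + q²/8 + 5*q/8) + 7 = 23/24 + q²/8 + 5*q/8)
-407 + N(4 + 4, -3)*G(10 - 9) = -407 + (7/2 + (⅙)*(-3))*(23/24 + (10 - 9)²/8 + 5*(10 - 9)/8) = -407 + (7/2 - ½)*(23/24 + (⅛)*1² + (5/8)*1) = -407 + 3*(23/24 + (⅛)*1 + 5/8) = -407 + 3*(23/24 + ⅛ + 5/8) = -407 + 3*(41/24) = -407 + 41/8 = -3215/8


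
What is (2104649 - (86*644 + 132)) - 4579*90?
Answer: 1637023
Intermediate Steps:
(2104649 - (86*644 + 132)) - 4579*90 = (2104649 - (55384 + 132)) - 412110 = (2104649 - 1*55516) - 412110 = (2104649 - 55516) - 412110 = 2049133 - 412110 = 1637023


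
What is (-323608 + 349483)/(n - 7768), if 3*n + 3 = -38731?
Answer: -77625/62038 ≈ -1.2512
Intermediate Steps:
n = -38734/3 (n = -1 + (⅓)*(-38731) = -1 - 38731/3 = -38734/3 ≈ -12911.)
(-323608 + 349483)/(n - 7768) = (-323608 + 349483)/(-38734/3 - 7768) = 25875/(-62038/3) = 25875*(-3/62038) = -77625/62038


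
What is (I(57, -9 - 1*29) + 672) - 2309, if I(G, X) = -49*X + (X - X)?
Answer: 225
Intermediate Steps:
I(G, X) = -49*X (I(G, X) = -49*X + 0 = -49*X)
(I(57, -9 - 1*29) + 672) - 2309 = (-49*(-9 - 1*29) + 672) - 2309 = (-49*(-9 - 29) + 672) - 2309 = (-49*(-38) + 672) - 2309 = (1862 + 672) - 2309 = 2534 - 2309 = 225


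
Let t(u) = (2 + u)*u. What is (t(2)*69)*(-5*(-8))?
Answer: 22080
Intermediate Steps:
t(u) = u*(2 + u)
(t(2)*69)*(-5*(-8)) = ((2*(2 + 2))*69)*(-5*(-8)) = ((2*4)*69)*40 = (8*69)*40 = 552*40 = 22080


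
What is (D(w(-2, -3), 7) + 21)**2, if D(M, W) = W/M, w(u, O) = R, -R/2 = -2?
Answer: 8281/16 ≈ 517.56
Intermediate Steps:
R = 4 (R = -2*(-2) = 4)
w(u, O) = 4
(D(w(-2, -3), 7) + 21)**2 = (7/4 + 21)**2 = (91/4)**2 = 8281/16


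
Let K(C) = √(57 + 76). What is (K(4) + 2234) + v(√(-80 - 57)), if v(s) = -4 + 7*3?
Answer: 2251 + √133 ≈ 2262.5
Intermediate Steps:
K(C) = √133
v(s) = 17 (v(s) = -4 + 21 = 17)
(K(4) + 2234) + v(√(-80 - 57)) = (√133 + 2234) + 17 = (2234 + √133) + 17 = 2251 + √133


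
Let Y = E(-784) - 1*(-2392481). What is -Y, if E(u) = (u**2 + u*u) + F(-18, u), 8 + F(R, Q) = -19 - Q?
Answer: -3622550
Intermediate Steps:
F(R, Q) = -27 - Q (F(R, Q) = -8 + (-19 - Q) = -27 - Q)
E(u) = -27 - u + 2*u**2 (E(u) = (u**2 + u*u) + (-27 - u) = (u**2 + u**2) + (-27 - u) = 2*u**2 + (-27 - u) = -27 - u + 2*u**2)
Y = 3622550 (Y = (-27 - 1*(-784) + 2*(-784)**2) - 1*(-2392481) = (-27 + 784 + 2*614656) + 2392481 = (-27 + 784 + 1229312) + 2392481 = 1230069 + 2392481 = 3622550)
-Y = -1*3622550 = -3622550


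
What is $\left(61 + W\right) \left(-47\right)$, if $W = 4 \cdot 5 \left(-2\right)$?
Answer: $-987$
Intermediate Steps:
$W = -40$ ($W = 20 \left(-2\right) = -40$)
$\left(61 + W\right) \left(-47\right) = \left(61 - 40\right) \left(-47\right) = 21 \left(-47\right) = -987$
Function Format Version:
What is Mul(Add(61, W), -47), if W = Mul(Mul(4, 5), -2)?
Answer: -987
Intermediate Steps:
W = -40 (W = Mul(20, -2) = -40)
Mul(Add(61, W), -47) = Mul(Add(61, -40), -47) = Mul(21, -47) = -987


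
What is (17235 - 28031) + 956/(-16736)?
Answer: -45170703/4184 ≈ -10796.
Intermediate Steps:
(17235 - 28031) + 956/(-16736) = -10796 + 956*(-1/16736) = -10796 - 239/4184 = -45170703/4184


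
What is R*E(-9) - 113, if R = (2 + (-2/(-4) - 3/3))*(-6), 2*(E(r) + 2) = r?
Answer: -109/2 ≈ -54.500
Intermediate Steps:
E(r) = -2 + r/2
R = -9 (R = (2 + (-2*(-1/4) - 3*1/3))*(-6) = (2 + (1/2 - 1))*(-6) = (2 - 1/2)*(-6) = (3/2)*(-6) = -9)
R*E(-9) - 113 = -9*(-2 + (1/2)*(-9)) - 113 = -9*(-2 - 9/2) - 113 = -9*(-13/2) - 113 = 117/2 - 113 = -109/2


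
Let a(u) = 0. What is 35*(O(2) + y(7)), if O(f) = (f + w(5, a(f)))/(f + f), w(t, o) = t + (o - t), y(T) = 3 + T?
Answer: 735/2 ≈ 367.50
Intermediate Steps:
w(t, o) = o
O(f) = ½ (O(f) = (f + 0)/(f + f) = f/((2*f)) = f*(1/(2*f)) = ½)
35*(O(2) + y(7)) = 35*(½ + (3 + 7)) = 35*(½ + 10) = 35*(21/2) = 735/2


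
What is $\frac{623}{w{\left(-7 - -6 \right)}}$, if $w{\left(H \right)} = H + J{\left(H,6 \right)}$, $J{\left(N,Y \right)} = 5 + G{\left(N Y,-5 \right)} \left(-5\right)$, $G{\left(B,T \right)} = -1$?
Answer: $\frac{623}{9} \approx 69.222$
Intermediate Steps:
$J{\left(N,Y \right)} = 10$ ($J{\left(N,Y \right)} = 5 - -5 = 5 + 5 = 10$)
$w{\left(H \right)} = 10 + H$ ($w{\left(H \right)} = H + 10 = 10 + H$)
$\frac{623}{w{\left(-7 - -6 \right)}} = \frac{623}{10 - 1} = \frac{623}{9}$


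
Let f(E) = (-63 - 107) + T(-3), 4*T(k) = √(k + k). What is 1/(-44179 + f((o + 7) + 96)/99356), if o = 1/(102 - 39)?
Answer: -3488944674498112/154138092744302585891 - 198712*I*√6/154138092744302585891 ≈ -2.2635e-5 - 3.1578e-15*I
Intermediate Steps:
T(k) = √2*√k/4 (T(k) = √(k + k)/4 = √(2*k)/4 = (√2*√k)/4 = √2*√k/4)
o = 1/63 ≈ 0.015873
f(E) = -170 + I*√6/4 (f(E) = (-63 - 107) + √2*√(-3)/4 = -170 + √2*(I*√3)/4 = -170 + I*√6/4)
1/(-44179 + f((o + 7) + 96)/99356) = 1/(-44179 + (-170 + I*√6/4)/99356) = 1/(-44179 + (-170 + I*√6/4)*(1/99356)) = 1/(-44179 + (-85/49678 + I*√6/397424)) = 1/(-2194724447/49678 + I*√6/397424)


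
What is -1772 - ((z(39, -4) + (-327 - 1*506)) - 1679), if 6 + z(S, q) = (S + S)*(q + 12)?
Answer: 122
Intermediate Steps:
z(S, q) = -6 + 2*S*(12 + q) (z(S, q) = -6 + (S + S)*(q + 12) = -6 + (2*S)*(12 + q) = -6 + 2*S*(12 + q))
-1772 - ((z(39, -4) + (-327 - 1*506)) - 1679) = -1772 - (((-6 + 24*39 + 2*39*(-4)) + (-327 - 1*506)) - 1679) = -1772 - (((-6 + 936 - 312) + (-327 - 506)) - 1679) = -1772 - ((618 - 833) - 1679) = -1772 - (-215 - 1679) = -1772 - 1*(-1894) = -1772 + 1894 = 122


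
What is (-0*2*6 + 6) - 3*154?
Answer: -456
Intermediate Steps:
(-0*2*6 + 6) - 3*154 = (-0*6 + 6) - 462 = (-1*0 + 6) - 462 = (0 + 6) - 462 = 6 - 462 = -456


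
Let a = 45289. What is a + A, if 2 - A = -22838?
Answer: 68129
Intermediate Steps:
A = 22840 (A = 2 - 1*(-22838) = 2 + 22838 = 22840)
a + A = 45289 + 22840 = 68129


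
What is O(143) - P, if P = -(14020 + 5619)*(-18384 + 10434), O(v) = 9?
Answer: -156130041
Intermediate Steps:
P = 156130050 (P = -19639*(-7950) = -1*(-156130050) = 156130050)
O(143) - P = 9 - 1*156130050 = 9 - 156130050 = -156130041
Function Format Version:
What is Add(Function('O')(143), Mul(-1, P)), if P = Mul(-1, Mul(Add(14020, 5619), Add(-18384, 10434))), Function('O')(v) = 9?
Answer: -156130041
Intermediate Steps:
P = 156130050 (P = Mul(-1, Mul(19639, -7950)) = Mul(-1, -156130050) = 156130050)
Add(Function('O')(143), Mul(-1, P)) = Add(9, Mul(-1, 156130050)) = Add(9, -156130050) = -156130041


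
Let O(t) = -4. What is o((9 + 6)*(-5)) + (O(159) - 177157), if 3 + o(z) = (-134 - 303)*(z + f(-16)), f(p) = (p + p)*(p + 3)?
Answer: -326181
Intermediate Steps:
f(p) = 2*p*(3 + p) (f(p) = (2*p)*(3 + p) = 2*p*(3 + p))
o(z) = -181795 - 437*z (o(z) = -3 + (-134 - 303)*(z + 2*(-16)*(3 - 16)) = -3 - 437*(z + 2*(-16)*(-13)) = -3 - 437*(z + 416) = -3 - 437*(416 + z) = -3 + (-181792 - 437*z) = -181795 - 437*z)
o((9 + 6)*(-5)) + (O(159) - 177157) = (-181795 - 437*(9 + 6)*(-5)) + (-4 - 177157) = (-181795 - 6555*(-5)) - 177161 = (-181795 - 437*(-75)) - 177161 = (-181795 + 32775) - 177161 = -149020 - 177161 = -326181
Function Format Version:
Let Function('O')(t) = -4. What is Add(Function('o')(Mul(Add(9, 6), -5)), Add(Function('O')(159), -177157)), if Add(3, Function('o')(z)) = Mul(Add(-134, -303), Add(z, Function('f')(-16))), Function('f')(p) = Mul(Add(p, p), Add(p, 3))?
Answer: -326181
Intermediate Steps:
Function('f')(p) = Mul(2, p, Add(3, p)) (Function('f')(p) = Mul(Mul(2, p), Add(3, p)) = Mul(2, p, Add(3, p)))
Function('o')(z) = Add(-181795, Mul(-437, z)) (Function('o')(z) = Add(-3, Mul(Add(-134, -303), Add(z, Mul(2, -16, Add(3, -16))))) = Add(-3, Mul(-437, Add(z, Mul(2, -16, -13)))) = Add(-3, Mul(-437, Add(z, 416))) = Add(-3, Mul(-437, Add(416, z))) = Add(-3, Add(-181792, Mul(-437, z))) = Add(-181795, Mul(-437, z)))
Add(Function('o')(Mul(Add(9, 6), -5)), Add(Function('O')(159), -177157)) = Add(Add(-181795, Mul(-437, Mul(Add(9, 6), -5))), Add(-4, -177157)) = Add(Add(-181795, Mul(-437, Mul(15, -5))), -177161) = Add(Add(-181795, Mul(-437, -75)), -177161) = Add(Add(-181795, 32775), -177161) = Add(-149020, -177161) = -326181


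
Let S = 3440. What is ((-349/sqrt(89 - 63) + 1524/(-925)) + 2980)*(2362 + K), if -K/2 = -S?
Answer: 25461488192/925 - 1612729*sqrt(26)/13 ≈ 2.6893e+7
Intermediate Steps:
K = 6880 (K = -(-2)*3440 = -2*(-3440) = 6880)
((-349/sqrt(89 - 63) + 1524/(-925)) + 2980)*(2362 + K) = ((-349/sqrt(89 - 63) + 1524/(-925)) + 2980)*(2362 + 6880) = ((-349*sqrt(26)/26 + 1524*(-1/925)) + 2980)*9242 = ((-349*sqrt(26)/26 - 1524/925) + 2980)*9242 = ((-1524/925 - 349*sqrt(26)/26) + 2980)*9242 = (2754976/925 - 349*sqrt(26)/26)*9242 = 25461488192/925 - 1612729*sqrt(26)/13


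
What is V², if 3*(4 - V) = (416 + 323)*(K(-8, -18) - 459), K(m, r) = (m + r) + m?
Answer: 132742906921/9 ≈ 1.4749e+10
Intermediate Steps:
K(m, r) = r + 2*m
V = 364339/3 (V = 4 - (416 + 323)*((-18 + 2*(-8)) - 459)/3 = 4 - 739*((-18 - 16) - 459)/3 = 4 - 739*(-34 - 459)/3 = 4 - 739*(-493)/3 = 4 - ⅓*(-364327) = 4 + 364327/3 = 364339/3 ≈ 1.2145e+5)
V² = (364339/3)² = 132742906921/9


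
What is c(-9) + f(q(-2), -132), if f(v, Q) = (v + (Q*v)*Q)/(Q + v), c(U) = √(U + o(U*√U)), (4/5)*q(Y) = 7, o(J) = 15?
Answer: -35875/29 + √6 ≈ -1234.6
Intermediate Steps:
q(Y) = 35/4 (q(Y) = (5/4)*7 = 35/4)
c(U) = √(15 + U) (c(U) = √(U + 15) = √(15 + U))
f(v, Q) = (v + v*Q²)/(Q + v)
c(-9) + f(q(-2), -132) = √(15 - 9) + 35*(1 + (-132)²)/(4*(-132 + 35/4)) = √6 + 35*(1 + 17424)/(4*(-493/4)) = √6 + (35/4)*(-4/493)*17425 = √6 - 35875/29 = -35875/29 + √6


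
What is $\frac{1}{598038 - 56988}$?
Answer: $\frac{1}{541050} \approx 1.8483 \cdot 10^{-6}$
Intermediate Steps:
$\frac{1}{598038 - 56988} = \frac{1}{541050}$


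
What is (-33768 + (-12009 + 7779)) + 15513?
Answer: -22485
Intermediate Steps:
(-33768 + (-12009 + 7779)) + 15513 = (-33768 - 4230) + 15513 = -37998 + 15513 = -22485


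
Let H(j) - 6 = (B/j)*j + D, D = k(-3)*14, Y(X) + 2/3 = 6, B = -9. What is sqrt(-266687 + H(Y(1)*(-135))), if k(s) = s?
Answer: 2*I*sqrt(66683) ≈ 516.46*I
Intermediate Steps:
Y(X) = 16/3 (Y(X) = -2/3 + 6 = 16/3)
D = -42 (D = -3*14 = -42)
H(j) = -45 (H(j) = 6 + ((-9/j)*j - 42) = 6 + (-9 - 42) = 6 - 51 = -45)
sqrt(-266687 + H(Y(1)*(-135))) = sqrt(-266687 - 45) = sqrt(-266732) = 2*I*sqrt(66683)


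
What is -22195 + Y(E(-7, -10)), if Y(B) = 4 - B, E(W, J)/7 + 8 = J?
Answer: -22065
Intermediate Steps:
E(W, J) = -56 + 7*J
-22195 + Y(E(-7, -10)) = -22195 + (4 - (-56 + 7*(-10))) = -22195 + (4 - (-56 - 70)) = -22195 + (4 - 1*(-126)) = -22195 + (4 + 126) = -22195 + 130 = -22065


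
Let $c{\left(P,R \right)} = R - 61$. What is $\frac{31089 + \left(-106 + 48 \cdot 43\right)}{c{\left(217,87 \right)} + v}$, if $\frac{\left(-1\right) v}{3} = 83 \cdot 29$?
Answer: $- \frac{33047}{7195} \approx -4.593$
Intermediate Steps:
$c{\left(P,R \right)} = -61 + R$
$v = -7221$ ($v = - 3 \cdot 83 \cdot 29 = \left(-3\right) 2407 = -7221$)
$\frac{31089 + \left(-106 + 48 \cdot 43\right)}{c{\left(217,87 \right)} + v} = \frac{31089 + \left(-106 + 48 \cdot 43\right)}{\left(-61 + 87\right) - 7221} = \frac{31089 + \left(-106 + 2064\right)}{26 - 7221} = \frac{31089 + 1958}{-7195} = 33047 \left(- \frac{1}{7195}\right) = - \frac{33047}{7195}$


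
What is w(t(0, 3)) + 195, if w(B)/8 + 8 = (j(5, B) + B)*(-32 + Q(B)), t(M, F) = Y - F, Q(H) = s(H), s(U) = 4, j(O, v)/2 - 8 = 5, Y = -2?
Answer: -4573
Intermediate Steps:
j(O, v) = 26 (j(O, v) = 16 + 2*5 = 16 + 10 = 26)
Q(H) = 4
t(M, F) = -2 - F
w(B) = -5888 - 224*B (w(B) = -64 + 8*((26 + B)*(-32 + 4)) = -64 + 8*((26 + B)*(-28)) = -64 + 8*(-728 - 28*B) = -64 + (-5824 - 224*B) = -5888 - 224*B)
w(t(0, 3)) + 195 = (-5888 - 224*(-2 - 1*3)) + 195 = (-5888 - 224*(-2 - 3)) + 195 = (-5888 - 224*(-5)) + 195 = (-5888 + 1120) + 195 = -4768 + 195 = -4573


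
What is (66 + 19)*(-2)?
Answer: -170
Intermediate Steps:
(66 + 19)*(-2) = 85*(-2) = -170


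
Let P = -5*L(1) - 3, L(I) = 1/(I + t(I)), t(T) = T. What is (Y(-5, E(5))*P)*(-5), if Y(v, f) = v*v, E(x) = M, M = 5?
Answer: 1375/2 ≈ 687.50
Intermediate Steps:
E(x) = 5
L(I) = 1/(2*I) (L(I) = 1/(I + I) = 1/(2*I))
Y(v, f) = v²
P = -11/2 (P = -5/(2*1) - 3 = -5/2 - 3 = -11/2 ≈ -5.5000)
(Y(-5, E(5))*P)*(-5) = ((-5)²*(-11/2))*(-5) = (25*(-11/2))*(-5) = -275/2*(-5) = 1375/2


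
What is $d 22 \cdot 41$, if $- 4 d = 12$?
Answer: $-2706$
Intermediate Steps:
$d = -3$ ($d = \left(- \frac{1}{4}\right) 12 = -3$)
$d 22 \cdot 41 = \left(-3\right) 22 \cdot 41 = \left(-66\right) 41 = -2706$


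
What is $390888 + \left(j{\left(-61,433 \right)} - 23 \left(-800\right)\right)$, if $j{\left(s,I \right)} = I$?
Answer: $409721$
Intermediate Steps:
$390888 + \left(j{\left(-61,433 \right)} - 23 \left(-800\right)\right) = 390888 - \left(-433 + 23 \left(-800\right)\right) = 390888 + \left(433 - -18400\right) = 390888 + \left(433 + 18400\right) = 390888 + 18833 = 409721$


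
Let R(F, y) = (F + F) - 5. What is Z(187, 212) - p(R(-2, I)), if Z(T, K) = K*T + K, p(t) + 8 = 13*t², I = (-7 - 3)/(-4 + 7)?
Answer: 38811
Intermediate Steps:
I = -10/3 ≈ -3.3333
R(F, y) = -5 + 2*F (R(F, y) = 2*F - 5 = -5 + 2*F)
p(t) = -8 + 13*t²
Z(T, K) = K + K*T
Z(187, 212) - p(R(-2, I)) = 212*(1 + 187) - (-8 + 13*(-5 + 2*(-2))²) = 212*188 - (-8 + 13*(-5 - 4)²) = 39856 - (-8 + 13*(-9)²) = 39856 - (-8 + 13*81) = 39856 - (-8 + 1053) = 39856 - 1*1045 = 39856 - 1045 = 38811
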